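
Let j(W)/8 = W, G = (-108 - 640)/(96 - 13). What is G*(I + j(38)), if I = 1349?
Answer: -1236444/83 ≈ -14897.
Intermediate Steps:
G = -748/83 ≈ -9.0121
j(W) = 8*W
G*(I + j(38)) = -748*(1349 + 8*38)/83 = -748*(1349 + 304)/83 = -748/83*1653 = -1236444/83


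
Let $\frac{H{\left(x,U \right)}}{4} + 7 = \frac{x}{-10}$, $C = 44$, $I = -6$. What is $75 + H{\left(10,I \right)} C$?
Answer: $-1333$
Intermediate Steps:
$H{\left(x,U \right)} = -28 - \frac{2 x}{5}$ ($H{\left(x,U \right)} = -28 + 4 \frac{x}{-10} = -28 + 4 x \left(- \frac{1}{10}\right) = -28 + 4 \left(- \frac{x}{10}\right) = -28 - \frac{2 x}{5}$)
$75 + H{\left(10,I \right)} C = 75 + \left(-28 - 4\right) 44 = 75 - 1408 = -1333$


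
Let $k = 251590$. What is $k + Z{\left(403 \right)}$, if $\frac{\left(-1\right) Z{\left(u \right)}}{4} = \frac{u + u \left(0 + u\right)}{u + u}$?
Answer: $250782$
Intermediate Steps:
$Z{\left(u \right)} = - \frac{2 \left(u + u^{2}\right)}{u}$ ($Z{\left(u \right)} = - 4 \frac{u + u \left(0 + u\right)}{u + u} = - 4 \frac{u + u u}{2 u} = - 4 \left(u + u^{2}\right) \frac{1}{2 u} = - 4 \frac{u + u^{2}}{2 u} = - \frac{2 \left(u + u^{2}\right)}{u}$)
$k + Z{\left(403 \right)} = 251590 - 808 = 250782$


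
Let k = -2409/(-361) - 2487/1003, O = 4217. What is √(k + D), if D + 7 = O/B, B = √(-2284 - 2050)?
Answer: √(-19144378399661548 - 6637454789625022*I*√4334)/82593038 ≈ 5.5367 - 5.7846*I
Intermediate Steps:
B = I*√4334 (B = √(-4334) = I*√4334 ≈ 65.833*I)
D = -7 - 4217*I*√4334/4334 (D = -7 + 4217/((I*√4334)) = -7 + 4217*(-I*√4334/4334) = -7 - 4217*I*√4334/4334 ≈ -7.0 - 64.056*I)
k = 1518420/362083 (k = -2409*(-1/361) - 2487*1/1003 = 2409/361 - 2487/1003 = 1518420/362083 ≈ 4.1936)
√(k + D) = √(1518420/362083 + (-7 - 4217*I*√4334/4334)) = √(-1016161/362083 - 4217*I*√4334/4334)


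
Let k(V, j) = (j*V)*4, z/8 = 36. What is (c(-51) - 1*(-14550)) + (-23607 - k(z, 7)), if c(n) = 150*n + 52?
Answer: -24719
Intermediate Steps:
z = 288 (z = 8*36 = 288)
k(V, j) = 4*V*j (k(V, j) = (V*j)*4 = 4*V*j)
c(n) = 52 + 150*n
(c(-51) - 1*(-14550)) + (-23607 - k(z, 7)) = ((52 + 150*(-51)) - 1*(-14550)) + (-23607 - 4*288*7) = ((52 - 7650) + 14550) + (-23607 - 1*8064) = (-7598 + 14550) + (-23607 - 8064) = 6952 - 31671 = -24719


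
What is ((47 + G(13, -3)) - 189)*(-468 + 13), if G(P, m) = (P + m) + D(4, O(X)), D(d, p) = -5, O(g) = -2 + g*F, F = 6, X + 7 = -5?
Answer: 62335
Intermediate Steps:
X = -12 (X = -7 - 5 = -12)
O(g) = -2 + 6*g (O(g) = -2 + g*6 = -2 + 6*g)
G(P, m) = -5 + P + m (G(P, m) = (P + m) - 5 = -5 + P + m)
((47 + G(13, -3)) - 189)*(-468 + 13) = ((47 + (-5 + 13 - 3)) - 189)*(-468 + 13) = ((47 + 5) - 189)*(-455) = (52 - 189)*(-455) = -137*(-455) = 62335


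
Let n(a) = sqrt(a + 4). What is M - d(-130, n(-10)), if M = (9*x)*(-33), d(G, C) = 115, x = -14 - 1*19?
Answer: 9686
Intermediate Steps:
x = -33 (x = -14 - 19 = -33)
n(a) = sqrt(4 + a)
M = 9801 (M = (9*(-33))*(-33) = -297*(-33) = 9801)
M - d(-130, n(-10)) = 9801 - 1*115 = 9801 - 115 = 9686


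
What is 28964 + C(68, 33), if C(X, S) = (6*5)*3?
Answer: 29054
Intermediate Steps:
C(X, S) = 90 (C(X, S) = 30*3 = 90)
28964 + C(68, 33) = 28964 + 90 = 29054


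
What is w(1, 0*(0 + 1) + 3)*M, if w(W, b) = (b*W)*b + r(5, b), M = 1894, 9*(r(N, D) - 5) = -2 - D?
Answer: 229174/9 ≈ 25464.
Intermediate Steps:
r(N, D) = 43/9 - D/9 (r(N, D) = 5 + (-2 - D)/9 = 5 + (-2/9 - D/9) = 43/9 - D/9)
w(W, b) = 43/9 - b/9 + W*b² (w(W, b) = (b*W)*b + (43/9 - b/9) = (W*b)*b + (43/9 - b/9) = W*b² + (43/9 - b/9) = 43/9 - b/9 + W*b²)
w(1, 0*(0 + 1) + 3)*M = (43/9 - (0*(0 + 1) + 3)/9 + 1*(0*(0 + 1) + 3)²)*1894 = (43/9 - (0*1 + 3)/9 + 1*(0*1 + 3)²)*1894 = (43/9 - (0 + 3)/9 + 1*(0 + 3)²)*1894 = (43/9 - ⅑*3 + 1*3²)*1894 = (43/9 - ⅓ + 1*9)*1894 = (43/9 - ⅓ + 9)*1894 = (121/9)*1894 = 229174/9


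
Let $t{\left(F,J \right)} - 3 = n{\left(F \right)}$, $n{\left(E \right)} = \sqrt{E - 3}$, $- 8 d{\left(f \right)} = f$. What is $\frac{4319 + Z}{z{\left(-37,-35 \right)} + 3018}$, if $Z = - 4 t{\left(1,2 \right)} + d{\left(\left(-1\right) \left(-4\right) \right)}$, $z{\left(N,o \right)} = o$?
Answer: $\frac{8613}{5966} - \frac{4 i \sqrt{2}}{2983} \approx 1.4437 - 0.0018964 i$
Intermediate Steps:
$d{\left(f \right)} = - \frac{f}{8}$
$n{\left(E \right)} = \sqrt{-3 + E}$
$t{\left(F,J \right)} = 3 + \sqrt{-3 + F}$
$Z = - \frac{25}{2} - 4 i \sqrt{2}$ ($Z = - 4 \left(3 + \sqrt{-3 + 1}\right) - \frac{\left(-1\right) \left(-4\right)}{8} = - 4 \left(3 + \sqrt{-2}\right) - \frac{1}{2} = - 4 \left(3 + i \sqrt{2}\right) - \frac{1}{2} = \left(-12 - 4 i \sqrt{2}\right) - \frac{1}{2} = - \frac{25}{2} - 4 i \sqrt{2} \approx -12.5 - 5.6569 i$)
$\frac{4319 + Z}{z{\left(-37,-35 \right)} + 3018} = \frac{4319 - \left(\frac{25}{2} + 4 i \sqrt{2}\right)}{-35 + 3018} = \frac{\frac{8613}{2} - 4 i \sqrt{2}}{2983} = \left(\frac{8613}{2} - 4 i \sqrt{2}\right) \frac{1}{2983} = \frac{8613}{5966} - \frac{4 i \sqrt{2}}{2983}$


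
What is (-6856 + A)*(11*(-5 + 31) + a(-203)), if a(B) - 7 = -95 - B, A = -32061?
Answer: -15605717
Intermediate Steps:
a(B) = -88 - B (a(B) = 7 + (-95 - B) = -88 - B)
(-6856 + A)*(11*(-5 + 31) + a(-203)) = (-6856 - 32061)*(11*(-5 + 31) + (-88 - 1*(-203))) = -38917*(11*26 + (-88 + 203)) = -38917*(286 + 115) = -38917*401 = -15605717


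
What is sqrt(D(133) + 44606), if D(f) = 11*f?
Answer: sqrt(46069) ≈ 214.64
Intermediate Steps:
sqrt(D(133) + 44606) = sqrt(11*133 + 44606) = sqrt(1463 + 44606) = sqrt(46069)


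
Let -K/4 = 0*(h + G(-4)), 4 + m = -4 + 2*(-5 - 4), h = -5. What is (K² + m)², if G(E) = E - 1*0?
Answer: 676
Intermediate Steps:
G(E) = E (G(E) = E + 0 = E)
m = -26 (m = -4 + (-4 + 2*(-5 - 4)) = -4 + (-4 + 2*(-9)) = -4 + (-4 - 18) = -4 - 22 = -26)
K = 0 (K = -0*(-5 - 4) = -0*(-9) = -4*0 = 0)
(K² + m)² = (0² - 26)² = (0 - 26)² = (-26)² = 676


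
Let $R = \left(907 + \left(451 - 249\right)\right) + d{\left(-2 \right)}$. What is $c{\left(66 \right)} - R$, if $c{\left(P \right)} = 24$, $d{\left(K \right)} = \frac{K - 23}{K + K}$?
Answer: $- \frac{4365}{4} \approx -1091.3$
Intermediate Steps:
$d{\left(K \right)} = \frac{-23 + K}{2 K}$
$R = \frac{4461}{4}$ ($R = \left(907 + \left(451 - 249\right)\right) + \frac{-23 - 2}{2 \left(-2\right)} = \left(907 + 202\right) + \frac{1}{2} \left(- \frac{1}{2}\right) \left(-25\right) = 1109 + \frac{25}{4} = \frac{4461}{4} \approx 1115.3$)
$c{\left(66 \right)} - R = 24 - \frac{4461}{4} = - \frac{4365}{4}$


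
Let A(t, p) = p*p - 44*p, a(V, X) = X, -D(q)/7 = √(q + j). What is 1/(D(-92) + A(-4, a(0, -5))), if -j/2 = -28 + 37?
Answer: I/(7*(√110 + 35*I)) ≈ 0.0037453 + 0.0011223*I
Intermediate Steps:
j = -18 (j = -2*(-28 + 37) = -2*9 = -18)
D(q) = -7*√(-18 + q) (D(q) = -7*√(q - 18) = -7*√(-18 + q))
A(t, p) = p² - 44*p
1/(D(-92) + A(-4, a(0, -5))) = 1/(-7*√(-18 - 92) - 5*(-44 - 5)) = 1/(-7*I*√110 - 5*(-49)) = 1/(-7*I*√110 + 245) = 1/(245 - 7*I*√110)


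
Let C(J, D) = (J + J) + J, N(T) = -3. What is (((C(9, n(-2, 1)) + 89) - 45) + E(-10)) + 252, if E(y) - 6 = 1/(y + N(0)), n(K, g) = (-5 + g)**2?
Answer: 4276/13 ≈ 328.92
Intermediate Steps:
C(J, D) = 3*J (C(J, D) = 2*J + J = 3*J)
E(y) = 6 + 1/(-3 + y) (E(y) = 6 + 1/(y - 3) = 6 + 1/(-3 + y))
(((C(9, n(-2, 1)) + 89) - 45) + E(-10)) + 252 = (((3*9 + 89) - 45) + (-17 + 6*(-10))/(-3 - 10)) + 252 = (((27 + 89) - 45) + (-17 - 60)/(-13)) + 252 = ((116 - 45) - 1/13*(-77)) + 252 = (71 + 77/13) + 252 = 1000/13 + 252 = 4276/13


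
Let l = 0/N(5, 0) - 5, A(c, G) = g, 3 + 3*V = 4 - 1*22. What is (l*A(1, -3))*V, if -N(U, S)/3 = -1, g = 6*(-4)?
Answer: -840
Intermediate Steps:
g = -24
V = -7 (V = -1 + (4 - 1*22)/3 = -1 + (4 - 22)/3 = -1 + (1/3)*(-18) = -1 - 6 = -7)
N(U, S) = 3 (N(U, S) = -3*(-1) = 3)
A(c, G) = -24
l = -5 (l = 0/3 - 5 = 0*(1/3) - 5 = 0 - 5 = -5)
(l*A(1, -3))*V = -5*(-24)*(-7) = 120*(-7) = -840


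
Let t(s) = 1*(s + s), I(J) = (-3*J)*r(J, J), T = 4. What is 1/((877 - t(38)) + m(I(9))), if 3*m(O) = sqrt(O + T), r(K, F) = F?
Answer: 7209/5774648 - 3*I*sqrt(239)/5774648 ≈ 0.0012484 - 8.0315e-6*I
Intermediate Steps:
I(J) = -3*J**2 (I(J) = (-3*J)*J = -3*J**2)
m(O) = sqrt(4 + O)/3 (m(O) = sqrt(O + 4)/3 = sqrt(4 + O)/3)
t(s) = 2*s (t(s) = 1*(2*s) = 2*s)
1/((877 - t(38)) + m(I(9))) = 1/((877 - 2*38) + sqrt(4 - 3*9**2)/3) = 1/((877 - 1*76) + sqrt(4 - 3*81)/3) = 1/((877 - 76) + sqrt(4 - 243)/3) = 1/(801 + sqrt(-239)/3) = 1/(801 + (I*sqrt(239))/3) = 1/(801 + I*sqrt(239)/3)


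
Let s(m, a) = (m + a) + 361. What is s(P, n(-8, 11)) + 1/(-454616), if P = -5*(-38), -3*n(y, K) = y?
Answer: 755117173/1363848 ≈ 553.67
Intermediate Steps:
n(y, K) = -y/3
P = 190
s(m, a) = 361 + a + m (s(m, a) = (a + m) + 361 = 361 + a + m)
s(P, n(-8, 11)) + 1/(-454616) = (361 - ⅓*(-8) + 190) + 1/(-454616) = (361 + 8/3 + 190) - 1/454616 = 1661/3 - 1/454616 = 755117173/1363848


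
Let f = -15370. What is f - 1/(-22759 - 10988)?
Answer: -518691389/33747 ≈ -15370.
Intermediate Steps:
f - 1/(-22759 - 10988) = -15370 - 1/(-22759 - 10988) = -15370 - 1/(-33747) = -15370 - 1*(-1/33747) = -15370 + 1/33747 = -518691389/33747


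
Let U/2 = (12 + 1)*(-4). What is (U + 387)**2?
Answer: 80089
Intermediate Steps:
U = -104 (U = 2*((12 + 1)*(-4)) = 2*(13*(-4)) = 2*(-52) = -104)
(U + 387)**2 = (-104 + 387)**2 = 283**2 = 80089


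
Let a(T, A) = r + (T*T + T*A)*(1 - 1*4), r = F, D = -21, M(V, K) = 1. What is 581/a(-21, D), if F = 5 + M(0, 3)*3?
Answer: -581/2638 ≈ -0.22024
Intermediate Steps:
F = 8 (F = 5 + 1*3 = 5 + 3 = 8)
r = 8
a(T, A) = 8 - 3*T² - 3*A*T (a(T, A) = 8 + (T*T + T*A)*(1 - 1*4) = 8 + (T² + A*T)*(1 - 4) = 8 + (T² + A*T)*(-3) = 8 + (-3*T² - 3*A*T) = 8 - 3*T² - 3*A*T)
581/a(-21, D) = 581/(8 - 3*(-21)² - 3*(-21)*(-21)) = 581/(8 - 3*441 - 1323) = 581/(8 - 1323 - 1323) = 581/(-2638) = 581*(-1/2638) = -581/2638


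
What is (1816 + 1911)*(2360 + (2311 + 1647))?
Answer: 23547186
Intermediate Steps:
(1816 + 1911)*(2360 + (2311 + 1647)) = 3727*(2360 + 3958) = 3727*6318 = 23547186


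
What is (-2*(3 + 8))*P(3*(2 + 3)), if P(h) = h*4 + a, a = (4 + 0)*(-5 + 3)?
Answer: -1144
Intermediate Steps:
a = -8 (a = 4*(-2) = -8)
P(h) = -8 + 4*h (P(h) = h*4 - 8 = 4*h - 8 = -8 + 4*h)
(-2*(3 + 8))*P(3*(2 + 3)) = (-2*(3 + 8))*(-8 + 4*(3*(2 + 3))) = (-2*11)*(-8 + 4*(3*5)) = -22*(-8 + 4*15) = -22*(-8 + 60) = -22*52 = -1144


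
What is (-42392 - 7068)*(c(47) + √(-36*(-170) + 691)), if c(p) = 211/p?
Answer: -10436060/47 - 346220*√139 ≈ -4.3039e+6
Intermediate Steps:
(-42392 - 7068)*(c(47) + √(-36*(-170) + 691)) = (-42392 - 7068)*(211/47 + √(-36*(-170) + 691)) = -49460*(211*(1/47) + √(6120 + 691)) = -49460*(211/47 + √6811) = -49460*(211/47 + 7*√139) = -10436060/47 - 346220*√139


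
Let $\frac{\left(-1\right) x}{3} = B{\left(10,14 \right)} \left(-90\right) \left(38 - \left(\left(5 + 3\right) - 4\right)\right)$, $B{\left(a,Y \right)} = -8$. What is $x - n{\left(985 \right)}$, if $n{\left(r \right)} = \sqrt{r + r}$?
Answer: $-73440 - \sqrt{1970} \approx -73484.0$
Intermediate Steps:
$n{\left(r \right)} = \sqrt{2} \sqrt{r}$ ($n{\left(r \right)} = \sqrt{2 r} = \sqrt{2} \sqrt{r}$)
$x = -73440$ ($x = - 3 \left(-8\right) \left(-90\right) \left(38 - \left(\left(5 + 3\right) - 4\right)\right) = - 3 \cdot 720 \left(38 - \left(8 - 4\right)\right) = - 3 \cdot 720 \left(38 - 4\right) = - 3 \cdot 720 \cdot 34 = \left(-3\right) 24480 = -73440$)
$x - n{\left(985 \right)} = -73440 - \sqrt{2} \sqrt{985} = -73440 - \sqrt{1970}$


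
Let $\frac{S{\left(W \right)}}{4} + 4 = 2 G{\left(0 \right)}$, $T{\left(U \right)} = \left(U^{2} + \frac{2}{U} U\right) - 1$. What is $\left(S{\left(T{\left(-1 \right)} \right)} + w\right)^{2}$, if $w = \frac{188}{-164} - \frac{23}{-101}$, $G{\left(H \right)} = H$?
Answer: $\frac{4908403600}{17147881} \approx 286.24$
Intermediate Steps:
$T{\left(U \right)} = 1 + U^{2}$ ($T{\left(U \right)} = \left(U^{2} + 2\right) - 1 = \left(2 + U^{2}\right) - 1 = 1 + U^{2}$)
$S{\left(W \right)} = -16$ ($S{\left(W \right)} = -16 + 4 \cdot 2 \cdot 0 = -16 + 4 \cdot 0 = -16 + 0 = -16$)
$w = - \frac{3804}{4141}$ ($w = 188 \left(- \frac{1}{164}\right) - - \frac{23}{101} = - \frac{47}{41} + \frac{23}{101} = - \frac{3804}{4141} \approx -0.91862$)
$\left(S{\left(T{\left(-1 \right)} \right)} + w\right)^{2} = \left(-16 - \frac{3804}{4141}\right)^{2} = \left(- \frac{70060}{4141}\right)^{2} = \frac{4908403600}{17147881}$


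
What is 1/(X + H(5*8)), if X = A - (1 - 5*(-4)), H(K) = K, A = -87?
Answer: -1/68 ≈ -0.014706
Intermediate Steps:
X = -108 (X = -87 - (1 - 5*(-4)) = -87 - (1 + 20) = -87 - 1*21 = -87 - 21 = -108)
1/(X + H(5*8)) = 1/(-108 + 5*8) = 1/(-108 + 40) = 1/(-68) = -1/68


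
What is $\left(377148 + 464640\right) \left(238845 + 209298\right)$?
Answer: $377241399684$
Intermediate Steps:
$\left(377148 + 464640\right) \left(238845 + 209298\right) = 841788 \cdot 448143 = 377241399684$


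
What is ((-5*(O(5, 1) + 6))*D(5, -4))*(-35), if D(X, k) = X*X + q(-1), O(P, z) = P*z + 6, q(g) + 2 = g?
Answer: 65450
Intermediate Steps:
q(g) = -2 + g
O(P, z) = 6 + P*z
D(X, k) = -3 + X² (D(X, k) = X*X + (-2 - 1) = X² - 3 = -3 + X²)
((-5*(O(5, 1) + 6))*D(5, -4))*(-35) = ((-5*((6 + 5*1) + 6))*(-3 + 5²))*(-35) = ((-5*((6 + 5) + 6))*(-3 + 25))*(-35) = (-5*(11 + 6)*22)*(-35) = (-5*17*22)*(-35) = -85*22*(-35) = -1870*(-35) = 65450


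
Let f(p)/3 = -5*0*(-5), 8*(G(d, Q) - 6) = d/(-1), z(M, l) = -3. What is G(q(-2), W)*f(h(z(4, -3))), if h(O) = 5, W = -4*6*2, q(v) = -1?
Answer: 0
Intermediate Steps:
W = -48 (W = -24*2 = -48)
G(d, Q) = 6 - d/8 (G(d, Q) = 6 + (d/(-1))/8 = 6 + (d*(-1))/8 = 6 + (-d)/8 = 6 - d/8)
f(p) = 0 (f(p) = 3*(-5*0*(-5)) = 3*(0*(-5)) = 3*0 = 0)
G(q(-2), W)*f(h(z(4, -3))) = (6 - 1/8*(-1))*0 = (6 + 1/8)*0 = (49/8)*0 = 0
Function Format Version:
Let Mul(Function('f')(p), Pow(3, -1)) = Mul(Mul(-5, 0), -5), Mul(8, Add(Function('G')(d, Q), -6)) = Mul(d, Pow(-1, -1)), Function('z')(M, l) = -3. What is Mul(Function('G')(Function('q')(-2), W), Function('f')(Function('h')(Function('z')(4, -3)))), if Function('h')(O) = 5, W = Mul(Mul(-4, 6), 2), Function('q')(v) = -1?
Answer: 0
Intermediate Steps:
W = -48 (W = Mul(-24, 2) = -48)
Function('G')(d, Q) = Add(6, Mul(Rational(-1, 8), d)) (Function('G')(d, Q) = Add(6, Mul(Rational(1, 8), Mul(d, Pow(-1, -1)))) = Add(6, Mul(Rational(1, 8), Mul(d, -1))) = Add(6, Mul(Rational(1, 8), Mul(-1, d))) = Add(6, Mul(Rational(-1, 8), d)))
Function('f')(p) = 0 (Function('f')(p) = Mul(3, Mul(Mul(-5, 0), -5)) = Mul(3, Mul(0, -5)) = Mul(3, 0) = 0)
Mul(Function('G')(Function('q')(-2), W), Function('f')(Function('h')(Function('z')(4, -3)))) = Mul(Add(6, Mul(Rational(-1, 8), -1)), 0) = Mul(Add(6, Rational(1, 8)), 0) = Mul(Rational(49, 8), 0) = 0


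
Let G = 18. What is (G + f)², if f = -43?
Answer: 625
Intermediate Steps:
(G + f)² = (18 - 43)² = (-25)² = 625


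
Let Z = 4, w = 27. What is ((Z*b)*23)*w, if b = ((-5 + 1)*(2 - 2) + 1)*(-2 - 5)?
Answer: -17388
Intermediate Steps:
b = -7 (b = (-4*0 + 1)*(-7) = (0 + 1)*(-7) = 1*(-7) = -7)
((Z*b)*23)*w = ((4*(-7))*23)*27 = -28*23*27 = -644*27 = -17388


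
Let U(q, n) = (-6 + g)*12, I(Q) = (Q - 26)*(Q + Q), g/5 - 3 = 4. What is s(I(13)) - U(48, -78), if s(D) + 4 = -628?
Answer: -980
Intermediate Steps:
g = 35 (g = 15 + 5*4 = 15 + 20 = 35)
I(Q) = 2*Q*(-26 + Q) (I(Q) = (-26 + Q)*(2*Q) = 2*Q*(-26 + Q))
U(q, n) = 348 (U(q, n) = (-6 + 35)*12 = 29*12 = 348)
s(D) = -632 (s(D) = -4 - 628 = -632)
s(I(13)) - U(48, -78) = -632 - 1*348 = -632 - 348 = -980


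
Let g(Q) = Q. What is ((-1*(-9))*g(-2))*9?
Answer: -162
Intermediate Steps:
((-1*(-9))*g(-2))*9 = (-1*(-9)*(-2))*9 = (9*(-2))*9 = -18*9 = -162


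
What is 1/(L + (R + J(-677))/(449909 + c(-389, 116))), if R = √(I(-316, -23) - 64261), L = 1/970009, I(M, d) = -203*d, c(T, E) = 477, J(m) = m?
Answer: -7351272376872458362/12480245672745559 - 847552102352082532*I*√14898/486729581237076801 ≈ -589.03 - 212.54*I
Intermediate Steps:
L = 1/970009 ≈ 1.0309e-6
R = 2*I*√14898 (R = √(-203*(-23) - 64261) = √(4669 - 64261) = √(-59592) = 2*I*√14898 ≈ 244.11*I)
1/(L + (R + J(-677))/(449909 + c(-389, 116))) = 1/(1/970009 + (2*I*√14898 - 677)/(449909 + 477)) = 1/(1/970009 + (-677 + 2*I*√14898)/450386) = 1/(1/970009 + (-677 + 2*I*√14898)*(1/450386)) = 1/(1/970009 + (-677/450386 + I*√14898/225193)) = 1/(-656245707/436878473474 + I*√14898/225193)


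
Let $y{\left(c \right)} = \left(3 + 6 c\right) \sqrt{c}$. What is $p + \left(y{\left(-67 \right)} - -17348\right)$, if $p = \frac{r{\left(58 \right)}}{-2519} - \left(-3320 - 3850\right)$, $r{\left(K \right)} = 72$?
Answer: $\frac{61760770}{2519} - 399 i \sqrt{67} \approx 24518.0 - 3266.0 i$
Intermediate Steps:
$y{\left(c \right)} = \sqrt{c} \left(3 + 6 c\right)$
$p = \frac{18061158}{2519}$ ($p = \frac{72}{-2519} - \left(-3320 - 3850\right) = 72 \left(- \frac{1}{2519}\right) - \left(-3320 - 3850\right) = - \frac{72}{2519} - -7170 = - \frac{72}{2519} + 7170 = \frac{18061158}{2519} \approx 7170.0$)
$p + \left(y{\left(-67 \right)} - -17348\right) = \frac{18061158}{2519} + \left(\sqrt{-67} \left(3 + 6 \left(-67\right)\right) - -17348\right) = \frac{18061158}{2519} + \left(i \sqrt{67} \left(3 - 402\right) + 17348\right) = \frac{18061158}{2519} + \left(i \sqrt{67} \left(-399\right) + 17348\right) = \frac{18061158}{2519} + \left(- 399 i \sqrt{67} + 17348\right) = \frac{18061158}{2519} + \left(17348 - 399 i \sqrt{67}\right) = \frac{61760770}{2519} - 399 i \sqrt{67}$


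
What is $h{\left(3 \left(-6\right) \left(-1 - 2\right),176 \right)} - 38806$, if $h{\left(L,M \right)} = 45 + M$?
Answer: $-38585$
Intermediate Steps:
$h{\left(3 \left(-6\right) \left(-1 - 2\right),176 \right)} - 38806 = \left(45 + 176\right) - 38806 = 221 - 38806 = -38585$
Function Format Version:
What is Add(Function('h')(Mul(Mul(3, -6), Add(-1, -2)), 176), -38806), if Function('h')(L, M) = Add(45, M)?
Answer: -38585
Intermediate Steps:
Add(Function('h')(Mul(Mul(3, -6), Add(-1, -2)), 176), -38806) = Add(Add(45, 176), -38806) = Add(221, -38806) = -38585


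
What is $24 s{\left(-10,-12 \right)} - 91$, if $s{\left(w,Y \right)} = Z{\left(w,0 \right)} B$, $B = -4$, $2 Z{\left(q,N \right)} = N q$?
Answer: $-91$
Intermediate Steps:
$Z{\left(q,N \right)} = \frac{N q}{2}$
$s{\left(w,Y \right)} = 0$ ($s{\left(w,Y \right)} = \frac{1}{2} \cdot 0 w \left(-4\right) = 0 \left(-4\right) = 0$)
$24 s{\left(-10,-12 \right)} - 91 = 24 \cdot 0 - 91 = 0 - 91 = -91$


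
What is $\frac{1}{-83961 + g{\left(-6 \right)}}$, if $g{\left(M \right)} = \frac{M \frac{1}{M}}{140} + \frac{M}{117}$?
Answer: $- \frac{5460}{458427301} \approx -1.191 \cdot 10^{-5}$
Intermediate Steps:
$g{\left(M \right)} = \frac{1}{140} + \frac{M}{117}$ ($g{\left(M \right)} = 1 \cdot \frac{1}{140} + M \frac{1}{117} = \frac{1}{140} + \frac{M}{117}$)
$\frac{1}{-83961 + g{\left(-6 \right)}} = \frac{1}{-83961 + \left(\frac{1}{140} + \frac{1}{117} \left(-6\right)\right)} = \frac{1}{-83961 + \left(\frac{1}{140} - \frac{2}{39}\right)} = \frac{1}{-83961 - \frac{241}{5460}} = \frac{1}{- \frac{458427301}{5460}} = - \frac{5460}{458427301}$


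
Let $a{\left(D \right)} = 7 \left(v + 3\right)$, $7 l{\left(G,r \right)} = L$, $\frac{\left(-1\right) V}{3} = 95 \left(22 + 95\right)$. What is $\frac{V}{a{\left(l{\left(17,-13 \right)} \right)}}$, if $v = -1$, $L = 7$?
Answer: $- \frac{33345}{14} \approx -2381.8$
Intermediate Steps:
$V = -33345$ ($V = - 3 \cdot 95 \left(22 + 95\right) = - 3 \cdot 95 \cdot 117 = \left(-3\right) 11115 = -33345$)
$l{\left(G,r \right)} = 1$ ($l{\left(G,r \right)} = \frac{1}{7} \cdot 7 = 1$)
$a{\left(D \right)} = 14$ ($a{\left(D \right)} = 7 \left(-1 + 3\right) = 7 \cdot 2 = 14$)
$\frac{V}{a{\left(l{\left(17,-13 \right)} \right)}} = - \frac{33345}{14}$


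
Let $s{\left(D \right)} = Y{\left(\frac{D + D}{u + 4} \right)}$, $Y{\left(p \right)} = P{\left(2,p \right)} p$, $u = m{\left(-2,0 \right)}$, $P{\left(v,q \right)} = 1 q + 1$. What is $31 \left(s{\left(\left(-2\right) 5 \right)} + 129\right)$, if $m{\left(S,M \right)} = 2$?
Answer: $\frac{38161}{9} \approx 4240.1$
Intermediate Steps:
$P{\left(v,q \right)} = 1 + q$ ($P{\left(v,q \right)} = q + 1 = 1 + q$)
$u = 2$
$Y{\left(p \right)} = p \left(1 + p\right)$ ($Y{\left(p \right)} = \left(1 + p\right) p = p \left(1 + p\right)$)
$s{\left(D \right)} = \frac{D \left(1 + \frac{D}{3}\right)}{3}$ ($s{\left(D \right)} = \frac{D + D}{2 + 4} \left(1 + \frac{D + D}{2 + 4}\right) = \frac{2 D}{6} \left(1 + \frac{2 D}{6}\right) = 2 D \frac{1}{6} \left(1 + 2 D \frac{1}{6}\right) = \frac{D}{3} \left(1 + \frac{D}{3}\right) = \frac{D \left(1 + \frac{D}{3}\right)}{3}$)
$31 \left(s{\left(\left(-2\right) 5 \right)} + 129\right) = 31 \left(\frac{\left(-2\right) 5 \left(3 - 10\right)}{9} + 129\right) = 31 \left(\frac{1}{9} \left(-10\right) \left(3 - 10\right) + 129\right) = 31 \left(\frac{1}{9} \left(-10\right) \left(-7\right) + 129\right) = 31 \left(\frac{70}{9} + 129\right) = 31 \cdot \frac{1231}{9} = \frac{38161}{9}$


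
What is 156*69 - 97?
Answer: 10667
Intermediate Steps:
156*69 - 97 = 10764 - 97 = 10667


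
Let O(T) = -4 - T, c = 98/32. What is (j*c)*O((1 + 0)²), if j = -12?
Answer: 735/4 ≈ 183.75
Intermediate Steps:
c = 49/16 (c = 98*(1/32) = 49/16 ≈ 3.0625)
(j*c)*O((1 + 0)²) = (-12*49/16)*(-4 - (1 + 0)²) = -147*(-4 - 1*1²)/4 = -147*(-4 - 1*1)/4 = -147*(-4 - 1)/4 = -147/4*(-5) = 735/4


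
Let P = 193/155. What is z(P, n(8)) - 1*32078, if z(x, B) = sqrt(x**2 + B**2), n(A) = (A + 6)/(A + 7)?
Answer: -32078 + sqrt(523597)/465 ≈ -32076.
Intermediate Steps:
n(A) = (6 + A)/(7 + A)
P = 193/155 (P = 193*(1/155) = 193/155 ≈ 1.2452)
z(x, B) = sqrt(B**2 + x**2)
z(P, n(8)) - 1*32078 = sqrt(((6 + 8)/(7 + 8))**2 + (193/155)**2) - 1*32078 = sqrt((14/15)**2 + 37249/24025) - 32078 = sqrt(196/225 + 37249/24025) - 32078 = sqrt(523597/216225) - 32078 = sqrt(523597)/465 - 32078 = -32078 + sqrt(523597)/465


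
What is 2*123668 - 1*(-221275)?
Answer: 468611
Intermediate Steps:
2*123668 - 1*(-221275) = 247336 + 221275 = 468611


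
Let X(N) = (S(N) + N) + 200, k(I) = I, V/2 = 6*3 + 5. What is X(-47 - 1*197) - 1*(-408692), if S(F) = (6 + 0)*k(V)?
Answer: 408924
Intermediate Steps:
V = 46 (V = 2*(6*3 + 5) = 2*(18 + 5) = 2*23 = 46)
S(F) = 276 (S(F) = (6 + 0)*46 = 6*46 = 276)
X(N) = 476 + N (X(N) = (276 + N) + 200 = 476 + N)
X(-47 - 1*197) - 1*(-408692) = (476 + (-47 - 1*197)) - 1*(-408692) = (476 + (-47 - 197)) + 408692 = (476 - 244) + 408692 = 232 + 408692 = 408924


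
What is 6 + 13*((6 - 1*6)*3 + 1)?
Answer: 19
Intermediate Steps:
6 + 13*((6 - 1*6)*3 + 1) = 6 + 13*((6 - 6)*3 + 1) = 6 + 13*(0*3 + 1) = 6 + 13*(0 + 1) = 6 + 13*1 = 6 + 13 = 19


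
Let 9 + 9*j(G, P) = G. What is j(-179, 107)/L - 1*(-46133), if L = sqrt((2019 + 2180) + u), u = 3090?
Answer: 46133 - 188*sqrt(7289)/65601 ≈ 46133.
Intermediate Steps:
j(G, P) = -1 + G/9
L = sqrt(7289) (L = sqrt((2019 + 2180) + 3090) = sqrt(4199 + 3090) = sqrt(7289) ≈ 85.376)
j(-179, 107)/L - 1*(-46133) = (-1 + (1/9)*(-179))/(sqrt(7289)) - 1*(-46133) = (-1 - 179/9)*(sqrt(7289)/7289) + 46133 = -188*sqrt(7289)/65601 + 46133 = 46133 - 188*sqrt(7289)/65601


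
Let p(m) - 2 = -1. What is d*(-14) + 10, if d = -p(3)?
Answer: 24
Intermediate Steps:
p(m) = 1 (p(m) = 2 - 1 = 1)
d = -1 (d = -1*1 = -1)
d*(-14) + 10 = -1*(-14) + 10 = 14 + 10 = 24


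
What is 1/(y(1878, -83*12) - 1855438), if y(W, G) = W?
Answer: -1/1853560 ≈ -5.3950e-7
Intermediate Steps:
1/(y(1878, -83*12) - 1855438) = 1/(1878 - 1855438) = 1/(-1853560) = -1/1853560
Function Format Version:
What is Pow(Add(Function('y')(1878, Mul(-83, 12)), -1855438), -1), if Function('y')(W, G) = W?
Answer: Rational(-1, 1853560) ≈ -5.3950e-7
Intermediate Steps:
Pow(Add(Function('y')(1878, Mul(-83, 12)), -1855438), -1) = Pow(Add(1878, -1855438), -1) = Pow(-1853560, -1) = Rational(-1, 1853560)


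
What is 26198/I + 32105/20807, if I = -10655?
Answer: -203023011/221698585 ≈ -0.91576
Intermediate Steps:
26198/I + 32105/20807 = 26198/(-10655) + 32105/20807 = 26198*(-1/10655) + 32105*(1/20807) = -26198/10655 + 32105/20807 = -203023011/221698585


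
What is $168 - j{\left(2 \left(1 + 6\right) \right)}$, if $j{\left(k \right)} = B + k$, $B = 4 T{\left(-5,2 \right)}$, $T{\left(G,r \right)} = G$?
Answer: $174$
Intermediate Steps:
$B = -20$ ($B = 4 \left(-5\right) = -20$)
$j{\left(k \right)} = -20 + k$
$168 - j{\left(2 \left(1 + 6\right) \right)} = 168 - \left(-20 + 2 \left(1 + 6\right)\right) = 168 - \left(-20 + 2 \cdot 7\right) = 168 - \left(-20 + 14\right) = 168 - -6 = 168 + 6 = 174$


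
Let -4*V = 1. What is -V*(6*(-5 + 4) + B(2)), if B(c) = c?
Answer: -1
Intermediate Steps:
V = -¼ (V = -¼*1 = -¼ ≈ -0.25000)
-V*(6*(-5 + 4) + B(2)) = -(-1)*(6*(-5 + 4) + 2)/4 = -(-1)*(6*(-1) + 2)/4 = -(-1)*(-6 + 2)/4 = -(-1)*(-4)/4 = -1*1 = -1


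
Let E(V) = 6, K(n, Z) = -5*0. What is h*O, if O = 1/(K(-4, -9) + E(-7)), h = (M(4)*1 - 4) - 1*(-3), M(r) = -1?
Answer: -1/3 ≈ -0.33333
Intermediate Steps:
K(n, Z) = 0
h = -2 (h = (-1*1 - 4) - 1*(-3) = (-1 - 4) + 3 = -5 + 3 = -2)
O = 1/6 (O = 1/(0 + 6) = 1/6 ≈ 0.16667)
h*O = -2*1/6 = -1/3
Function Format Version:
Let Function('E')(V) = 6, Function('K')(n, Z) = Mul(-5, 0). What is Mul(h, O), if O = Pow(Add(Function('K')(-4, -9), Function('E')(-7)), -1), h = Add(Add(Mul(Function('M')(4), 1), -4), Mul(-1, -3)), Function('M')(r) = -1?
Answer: Rational(-1, 3) ≈ -0.33333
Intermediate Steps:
Function('K')(n, Z) = 0
h = -2 (h = Add(Add(Mul(-1, 1), -4), Mul(-1, -3)) = Add(Add(-1, -4), 3) = Add(-5, 3) = -2)
O = Rational(1, 6) (O = Pow(Add(0, 6), -1) = Pow(6, -1) = Rational(1, 6) ≈ 0.16667)
Mul(h, O) = Mul(-2, Rational(1, 6)) = Rational(-1, 3)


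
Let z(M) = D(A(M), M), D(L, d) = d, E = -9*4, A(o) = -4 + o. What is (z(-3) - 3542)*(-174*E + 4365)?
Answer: -37679805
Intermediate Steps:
E = -36
z(M) = M
(z(-3) - 3542)*(-174*E + 4365) = (-3 - 3542)*(-174*(-36) + 4365) = -3545*(6264 + 4365) = -3545*10629 = -37679805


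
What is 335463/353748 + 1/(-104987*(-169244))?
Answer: 124180154606544/130948812027403 ≈ 0.94831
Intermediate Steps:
335463/353748 + 1/(-104987*(-169244)) = 335463*(1/353748) - 1/104987*(-1/169244) = 111821/117916 + 1/17768419828 = 124180154606544/130948812027403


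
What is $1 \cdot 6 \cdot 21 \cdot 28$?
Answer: $3528$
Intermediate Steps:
$1 \cdot 6 \cdot 21 \cdot 28 = 6 \cdot 21 \cdot 28 = 126 \cdot 28 = 3528$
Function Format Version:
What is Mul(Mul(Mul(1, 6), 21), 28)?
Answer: 3528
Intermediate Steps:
Mul(Mul(Mul(1, 6), 21), 28) = Mul(Mul(6, 21), 28) = Mul(126, 28) = 3528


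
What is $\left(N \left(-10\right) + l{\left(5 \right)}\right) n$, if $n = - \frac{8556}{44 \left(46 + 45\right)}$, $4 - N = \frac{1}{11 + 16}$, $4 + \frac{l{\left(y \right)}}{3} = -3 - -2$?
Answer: $\frac{1051675}{9009} \approx 116.74$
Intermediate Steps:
$l{\left(y \right)} = -15$ ($l{\left(y \right)} = -12 + 3 \left(-3 - -2\right) = -12 + 3 \left(-3 + 2\right) = -12 + 3 \left(-1\right) = -12 - 3 = -15$)
$N = \frac{107}{27}$ ($N = 4 - \frac{1}{11 + 16} = 4 - \frac{1}{27} = \frac{107}{27} \approx 3.963$)
$n = - \frac{2139}{1001}$ ($n = - \frac{8556}{44 \cdot 91} = - \frac{8556}{4004} = \left(-8556\right) \frac{1}{4004} = - \frac{2139}{1001} \approx -2.1369$)
$\left(N \left(-10\right) + l{\left(5 \right)}\right) n = \left(\frac{107}{27} \left(-10\right) - 15\right) \left(- \frac{2139}{1001}\right) = \left(- \frac{1070}{27} - 15\right) \left(- \frac{2139}{1001}\right) = \left(- \frac{1475}{27}\right) \left(- \frac{2139}{1001}\right) = \frac{1051675}{9009}$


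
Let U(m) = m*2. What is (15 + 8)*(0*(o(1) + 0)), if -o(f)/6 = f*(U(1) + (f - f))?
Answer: 0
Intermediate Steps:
U(m) = 2*m
o(f) = -12*f (o(f) = -6*f*(2*1 + (f - f)) = -6*f*(2 + 0) = -6*f*2 = -12*f)
(15 + 8)*(0*(o(1) + 0)) = (15 + 8)*(0*(-12*1 + 0)) = 23*(0*(-12 + 0)) = 23*(0*(-12)) = 23*0 = 0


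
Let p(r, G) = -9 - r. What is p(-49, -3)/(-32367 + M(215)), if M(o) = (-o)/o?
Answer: -5/4046 ≈ -0.0012358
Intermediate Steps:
M(o) = -1
p(-49, -3)/(-32367 + M(215)) = (-9 - 1*(-49))/(-32367 - 1) = (-9 + 49)/(-32368) = 40*(-1/32368) = -5/4046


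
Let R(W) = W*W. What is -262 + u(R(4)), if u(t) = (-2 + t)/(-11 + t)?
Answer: -1296/5 ≈ -259.20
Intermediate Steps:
R(W) = W²
u(t) = (-2 + t)/(-11 + t)
-262 + u(R(4)) = -262 + (-2 + 4²)/(-11 + 4²) = -262 + (-2 + 16)/(-11 + 16) = -262 + 14/5 = -1296/5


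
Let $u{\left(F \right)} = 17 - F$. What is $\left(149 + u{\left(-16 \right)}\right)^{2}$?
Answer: $33124$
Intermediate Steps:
$\left(149 + u{\left(-16 \right)}\right)^{2} = \left(149 + \left(17 - -16\right)\right)^{2} = \left(149 + \left(17 + 16\right)\right)^{2} = \left(149 + 33\right)^{2} = 182^{2} = 33124$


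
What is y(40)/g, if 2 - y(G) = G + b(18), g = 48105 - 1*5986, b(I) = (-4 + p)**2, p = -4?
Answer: -102/42119 ≈ -0.0024217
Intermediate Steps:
b(I) = 64 (b(I) = (-4 - 4)**2 = (-8)**2 = 64)
g = 42119 (g = 48105 - 5986 = 42119)
y(G) = -62 - G (y(G) = 2 - (G + 64) = 2 - (64 + G) = 2 + (-64 - G) = -62 - G)
y(40)/g = (-62 - 1*40)/42119 = (-62 - 40)*(1/42119) = -102*1/42119 = -102/42119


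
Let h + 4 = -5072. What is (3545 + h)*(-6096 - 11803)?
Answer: 27403369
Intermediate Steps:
h = -5076 (h = -4 - 5072 = -5076)
(3545 + h)*(-6096 - 11803) = (3545 - 5076)*(-6096 - 11803) = -1531*(-17899) = 27403369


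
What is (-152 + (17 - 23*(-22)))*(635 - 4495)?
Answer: -1432060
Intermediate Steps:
(-152 + (17 - 23*(-22)))*(635 - 4495) = (-152 + (17 + 506))*(-3860) = (-152 + 523)*(-3860) = 371*(-3860) = -1432060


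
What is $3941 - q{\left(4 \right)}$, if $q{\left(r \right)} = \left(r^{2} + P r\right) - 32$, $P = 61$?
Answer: $3713$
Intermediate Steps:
$q{\left(r \right)} = -32 + r^{2} + 61 r$ ($q{\left(r \right)} = \left(r^{2} + 61 r\right) - 32 = -32 + r^{2} + 61 r$)
$3941 - q{\left(4 \right)} = 3941 - \left(-32 + 4^{2} + 61 \cdot 4\right) = 3941 - \left(-32 + 16 + 244\right) = 3941 - 228 = 3713$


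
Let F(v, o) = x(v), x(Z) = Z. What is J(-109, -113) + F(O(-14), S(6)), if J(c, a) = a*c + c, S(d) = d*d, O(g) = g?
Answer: 12194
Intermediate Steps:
S(d) = d²
F(v, o) = v
J(c, a) = c + a*c
J(-109, -113) + F(O(-14), S(6)) = -109*(1 - 113) - 14 = -109*(-112) - 14 = 12208 - 14 = 12194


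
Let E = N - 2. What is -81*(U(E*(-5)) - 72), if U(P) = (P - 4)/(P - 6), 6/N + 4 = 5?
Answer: 74844/13 ≈ 5757.2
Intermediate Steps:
N = 6 (N = 6/(-4 + 5) = 6/1 = 6*1 = 6)
E = 4 (E = 6 - 2 = 4)
U(P) = (-4 + P)/(-6 + P)
-81*(U(E*(-5)) - 72) = -81*((-4 + 4*(-5))/(-6 + 4*(-5)) - 72) = -81*((-4 - 20)/(-6 - 20) - 72) = -81*(-24/(-26) - 72) = -81*(-1/26*(-24) - 72) = -81*(12/13 - 72) = -81*(-924/13) = 74844/13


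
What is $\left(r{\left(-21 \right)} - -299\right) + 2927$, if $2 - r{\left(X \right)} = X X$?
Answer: $2787$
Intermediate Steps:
$r{\left(X \right)} = 2 - X^{2}$ ($r{\left(X \right)} = 2 - X X = 2 - X^{2}$)
$\left(r{\left(-21 \right)} - -299\right) + 2927 = \left(\left(2 - \left(-21\right)^{2}\right) - -299\right) + 2927 = \left(\left(2 - 441\right) + 299\right) + 2927 = \left(-439 + 299\right) + 2927 = -140 + 2927 = 2787$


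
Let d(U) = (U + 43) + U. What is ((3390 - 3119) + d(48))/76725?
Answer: 82/15345 ≈ 0.0053438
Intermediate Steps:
d(U) = 43 + 2*U (d(U) = (43 + U) + U = 43 + 2*U)
((3390 - 3119) + d(48))/76725 = ((3390 - 3119) + (43 + 2*48))/76725 = (271 + (43 + 96))*(1/76725) = (271 + 139)*(1/76725) = 410*(1/76725) = 82/15345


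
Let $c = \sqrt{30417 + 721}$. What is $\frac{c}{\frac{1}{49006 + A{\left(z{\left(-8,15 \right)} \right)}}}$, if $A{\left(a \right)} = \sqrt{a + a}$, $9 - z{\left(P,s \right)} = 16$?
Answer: $\sqrt{31138} \left(49006 + i \sqrt{14}\right) \approx 8.6476 \cdot 10^{6} + 660.25 i$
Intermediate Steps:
$c = \sqrt{31138} \approx 176.46$
$z{\left(P,s \right)} = -7$ ($z{\left(P,s \right)} = 9 - 16 = -7$)
$A{\left(a \right)} = \sqrt{2} \sqrt{a}$ ($A{\left(a \right)} = \sqrt{2 a} = \sqrt{2} \sqrt{a}$)
$\frac{c}{\frac{1}{49006 + A{\left(z{\left(-8,15 \right)} \right)}}} = \frac{\sqrt{31138}}{\frac{1}{49006 + \sqrt{2} \sqrt{-7}}} = \frac{\sqrt{31138}}{\frac{1}{49006 + \sqrt{2} i \sqrt{7}}} = \frac{\sqrt{31138}}{\frac{1}{49006 + i \sqrt{14}}} = \sqrt{31138} \left(49006 + i \sqrt{14}\right)$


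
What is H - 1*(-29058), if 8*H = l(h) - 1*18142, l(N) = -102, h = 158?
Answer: 53555/2 ≈ 26778.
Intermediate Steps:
H = -4561/2 (H = (-102 - 1*18142)/8 = (-102 - 18142)/8 = (1/8)*(-18244) = -4561/2 ≈ -2280.5)
H - 1*(-29058) = -4561/2 - 1*(-29058) = -4561/2 + 29058 = 53555/2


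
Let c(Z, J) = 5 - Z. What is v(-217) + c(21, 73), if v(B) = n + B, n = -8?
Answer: -241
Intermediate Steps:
v(B) = -8 + B
v(-217) + c(21, 73) = (-8 - 217) + (5 - 1*21) = -225 + (5 - 21) = -225 - 16 = -241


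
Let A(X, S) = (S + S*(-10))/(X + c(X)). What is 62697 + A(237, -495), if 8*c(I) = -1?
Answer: 23769291/379 ≈ 62716.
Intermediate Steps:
c(I) = -⅛ (c(I) = (⅛)*(-1) = -⅛)
A(X, S) = -9*S/(-⅛ + X) (A(X, S) = (S + S*(-10))/(X - ⅛) = (S - 10*S)/(-⅛ + X) = (-9*S)/(-⅛ + X) = -9*S/(-⅛ + X))
62697 + A(237, -495) = 62697 - 72*(-495)/(-1 + 8*237) = 62697 - 72*(-495)/(-1 + 1896) = 62697 - 72*(-495)/1895 = 62697 - 72*(-495)*1/1895 = 62697 + 7128/379 = 23769291/379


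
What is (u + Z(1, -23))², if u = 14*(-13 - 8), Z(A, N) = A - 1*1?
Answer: 86436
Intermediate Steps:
Z(A, N) = -1 + A (Z(A, N) = A - 1 = -1 + A)
u = -294 (u = 14*(-21) = -294)
(u + Z(1, -23))² = (-294 + (-1 + 1))² = (-294 + 0)² = (-294)² = 86436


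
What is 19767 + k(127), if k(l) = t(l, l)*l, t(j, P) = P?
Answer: 35896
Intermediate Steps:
k(l) = l² (k(l) = l*l = l²)
19767 + k(127) = 19767 + 127² = 19767 + 16129 = 35896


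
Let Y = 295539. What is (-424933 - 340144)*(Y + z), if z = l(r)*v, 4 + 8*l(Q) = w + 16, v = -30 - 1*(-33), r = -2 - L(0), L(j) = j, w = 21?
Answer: -1808956474647/8 ≈ -2.2612e+11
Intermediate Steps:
r = -2 (r = -2 - 1*0 = -2 + 0 = -2)
v = 3 (v = -30 + 33 = 3)
l(Q) = 33/8 (l(Q) = -1/2 + (21 + 16)/8 = -1/2 + (1/8)*37 = -1/2 + 37/8 = 33/8)
z = 99/8 (z = (33/8)*3 = 99/8 ≈ 12.375)
(-424933 - 340144)*(Y + z) = (-424933 - 340144)*(295539 + 99/8) = -765077*2364411/8 = -1808956474647/8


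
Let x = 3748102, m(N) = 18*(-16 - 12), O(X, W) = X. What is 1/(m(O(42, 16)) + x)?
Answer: 1/3747598 ≈ 2.6684e-7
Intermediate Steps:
m(N) = -504 (m(N) = 18*(-28) = -504)
1/(m(O(42, 16)) + x) = 1/(-504 + 3748102) = 1/3747598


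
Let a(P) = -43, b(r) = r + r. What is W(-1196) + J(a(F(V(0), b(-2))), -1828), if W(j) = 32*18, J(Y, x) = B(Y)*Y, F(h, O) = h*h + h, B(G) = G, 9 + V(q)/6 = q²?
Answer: 2425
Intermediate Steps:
V(q) = -54 + 6*q²
b(r) = 2*r
F(h, O) = h + h² (F(h, O) = h² + h = h + h²)
J(Y, x) = Y² (J(Y, x) = Y*Y = Y²)
W(j) = 576
W(-1196) + J(a(F(V(0), b(-2))), -1828) = 576 + (-43)² = 576 + 1849 = 2425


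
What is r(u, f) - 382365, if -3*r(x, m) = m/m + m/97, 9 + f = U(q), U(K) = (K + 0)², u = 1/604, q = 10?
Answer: -111268403/291 ≈ -3.8237e+5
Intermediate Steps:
u = 1/604 ≈ 0.0016556
U(K) = K²
f = 91 (f = -9 + 10² = -9 + 100 = 91)
r(x, m) = -⅓ - m/291 (r(x, m) = -(m/m + m/97)/3 = -(1 + m*(1/97))/3 = -(1 + m/97)/3 = -⅓ - m/291)
r(u, f) - 382365 = (-⅓ - 1/291*91) - 382365 = (-⅓ - 91/291) - 382365 = -188/291 - 382365 = -111268403/291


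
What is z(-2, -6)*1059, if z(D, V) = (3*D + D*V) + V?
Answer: 0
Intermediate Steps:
z(D, V) = V + 3*D + D*V
z(-2, -6)*1059 = (-6 + 3*(-2) - 2*(-6))*1059 = (-6 - 6 + 12)*1059 = 0*1059 = 0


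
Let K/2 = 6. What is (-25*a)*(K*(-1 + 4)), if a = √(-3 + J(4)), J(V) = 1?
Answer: -900*I*√2 ≈ -1272.8*I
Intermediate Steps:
K = 12 (K = 2*6 = 12)
a = I*√2 (a = √(-3 + 1) = √(-2) = I*√2 ≈ 1.4142*I)
(-25*a)*(K*(-1 + 4)) = (-25*I*√2)*(12*(-1 + 4)) = (-25*I*√2)*(12*3) = -25*I*√2*36 = -900*I*√2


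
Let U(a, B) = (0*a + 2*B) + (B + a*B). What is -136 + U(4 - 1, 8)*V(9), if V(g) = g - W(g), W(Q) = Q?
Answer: -136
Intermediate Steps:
U(a, B) = 3*B + B*a (U(a, B) = (0 + 2*B) + (B + B*a) = 2*B + (B + B*a) = 3*B + B*a)
V(g) = 0 (V(g) = g - g = 0)
-136 + U(4 - 1, 8)*V(9) = -136 + (8*(3 + (4 - 1)))*0 = -136 + (8*(3 + 3))*0 = -136 + (8*6)*0 = -136 + 48*0 = -136 + 0 = -136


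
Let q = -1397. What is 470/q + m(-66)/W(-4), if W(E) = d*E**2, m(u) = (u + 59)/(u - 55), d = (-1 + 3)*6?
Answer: -991751/2950464 ≈ -0.33613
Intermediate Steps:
d = 12 (d = 2*6 = 12)
m(u) = (59 + u)/(-55 + u)
W(E) = 12*E**2
470/q + m(-66)/W(-4) = 470/(-1397) + ((59 - 66)/(-55 - 66))/((12*(-4)**2)) = 470*(-1/1397) + (-7/(-121))/((12*16)) = -470/1397 - 1/121*(-7)/192 = -470/1397 + (7/121)*(1/192) = -470/1397 + 7/23232 = -991751/2950464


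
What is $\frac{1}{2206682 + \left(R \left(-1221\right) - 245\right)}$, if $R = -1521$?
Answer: $\frac{1}{4063578} \approx 2.4609 \cdot 10^{-7}$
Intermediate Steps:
$\frac{1}{2206682 + \left(R \left(-1221\right) - 245\right)} = \frac{1}{2206682 - -1856896} = \frac{1}{2206682 + \left(1857141 - 245\right)} = \frac{1}{2206682 + 1856896} = \frac{1}{4063578}$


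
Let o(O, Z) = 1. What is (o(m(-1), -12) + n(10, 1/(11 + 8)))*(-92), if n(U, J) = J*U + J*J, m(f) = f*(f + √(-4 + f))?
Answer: -50784/361 ≈ -140.68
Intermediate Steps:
n(U, J) = J² + J*U (n(U, J) = J*U + J² = J² + J*U)
(o(m(-1), -12) + n(10, 1/(11 + 8)))*(-92) = (1 + (1/(11 + 8) + 10)/(11 + 8))*(-92) = (1 + (1/19 + 10)/19)*(-92) = (1 + (1/19)*(191/19))*(-92) = (1 + 191/361)*(-92) = (552/361)*(-92) = -50784/361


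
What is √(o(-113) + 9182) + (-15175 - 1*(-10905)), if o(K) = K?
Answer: -4270 + √9069 ≈ -4174.8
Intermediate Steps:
√(o(-113) + 9182) + (-15175 - 1*(-10905)) = √(-113 + 9182) + (-15175 - 1*(-10905)) = √9069 + (-15175 + 10905) = √9069 - 4270 = -4270 + √9069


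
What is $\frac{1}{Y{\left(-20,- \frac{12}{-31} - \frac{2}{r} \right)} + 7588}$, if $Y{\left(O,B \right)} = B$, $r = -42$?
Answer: $\frac{651}{4940071} \approx 0.00013178$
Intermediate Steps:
$\frac{1}{Y{\left(-20,- \frac{12}{-31} - \frac{2}{r} \right)} + 7588} = \frac{1}{\left(- \frac{12}{-31} - \frac{2}{-42}\right) + 7588} = \frac{1}{\left(\left(-12\right) \left(- \frac{1}{31}\right) - - \frac{1}{21}\right) + 7588} = \frac{1}{\left(\frac{12}{31} + \frac{1}{21}\right) + 7588} = \frac{1}{\frac{283}{651} + 7588} = \frac{1}{\frac{4940071}{651}} = \frac{651}{4940071}$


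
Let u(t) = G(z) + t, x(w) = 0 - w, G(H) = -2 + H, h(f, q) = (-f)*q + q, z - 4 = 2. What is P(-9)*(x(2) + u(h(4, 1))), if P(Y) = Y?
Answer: 9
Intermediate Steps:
z = 6 (z = 4 + 2 = 6)
h(f, q) = q - f*q (h(f, q) = -f*q + q = q - f*q)
x(w) = -w
u(t) = 4 + t (u(t) = (-2 + 6) + t = 4 + t)
P(-9)*(x(2) + u(h(4, 1))) = -9*(-1*2 + (4 + 1*(1 - 1*4))) = -9*(-2 + (4 + 1*(1 - 4))) = -9*(-2 + (4 + 1*(-3))) = -9*(-2 + (4 - 3)) = -9*(-2 + 1) = -9*(-1) = 9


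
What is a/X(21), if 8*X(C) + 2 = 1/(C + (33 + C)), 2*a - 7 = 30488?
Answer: -9148500/149 ≈ -61399.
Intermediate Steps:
a = 30495/2 (a = 7/2 + (½)*30488 = 7/2 + 15244 = 30495/2 ≈ 15248.)
X(C) = -¼ + 1/(8*(33 + 2*C)) (X(C) = -¼ + 1/(8*(C + (33 + C))) = -¼ + 1/(8*(33 + 2*C)))
a/X(21) = 30495/(2*(((-65 - 4*21)/(8*(33 + 2*21))))) = 30495/(2*(((-65 - 84)/(8*(33 + 42))))) = 30495/(2*(((⅛)*(-149)/75))) = 30495/(2*(((⅛)*(1/75)*(-149)))) = 30495/(2*(-149/600)) = (30495/2)*(-600/149) = -9148500/149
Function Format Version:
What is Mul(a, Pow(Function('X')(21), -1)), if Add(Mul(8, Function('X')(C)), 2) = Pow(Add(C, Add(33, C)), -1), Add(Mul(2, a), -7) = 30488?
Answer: Rational(-9148500, 149) ≈ -61399.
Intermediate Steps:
a = Rational(30495, 2) (a = Add(Rational(7, 2), Mul(Rational(1, 2), 30488)) = Add(Rational(7, 2), 15244) = Rational(30495, 2) ≈ 15248.)
Function('X')(C) = Add(Rational(-1, 4), Mul(Rational(1, 8), Pow(Add(33, Mul(2, C)), -1))) (Function('X')(C) = Add(Rational(-1, 4), Mul(Rational(1, 8), Pow(Add(C, Add(33, C)), -1))) = Add(Rational(-1, 4), Mul(Rational(1, 8), Pow(Add(33, Mul(2, C)), -1))))
Mul(a, Pow(Function('X')(21), -1)) = Mul(Rational(30495, 2), Pow(Mul(Rational(1, 8), Pow(Add(33, Mul(2, 21)), -1), Add(-65, Mul(-4, 21))), -1)) = Mul(Rational(30495, 2), Pow(Mul(Rational(1, 8), Pow(Add(33, 42), -1), Add(-65, -84)), -1)) = Mul(Rational(30495, 2), Pow(Mul(Rational(1, 8), Pow(75, -1), -149), -1)) = Mul(Rational(30495, 2), Pow(Mul(Rational(1, 8), Rational(1, 75), -149), -1)) = Mul(Rational(30495, 2), Pow(Rational(-149, 600), -1)) = Mul(Rational(30495, 2), Rational(-600, 149)) = Rational(-9148500, 149)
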